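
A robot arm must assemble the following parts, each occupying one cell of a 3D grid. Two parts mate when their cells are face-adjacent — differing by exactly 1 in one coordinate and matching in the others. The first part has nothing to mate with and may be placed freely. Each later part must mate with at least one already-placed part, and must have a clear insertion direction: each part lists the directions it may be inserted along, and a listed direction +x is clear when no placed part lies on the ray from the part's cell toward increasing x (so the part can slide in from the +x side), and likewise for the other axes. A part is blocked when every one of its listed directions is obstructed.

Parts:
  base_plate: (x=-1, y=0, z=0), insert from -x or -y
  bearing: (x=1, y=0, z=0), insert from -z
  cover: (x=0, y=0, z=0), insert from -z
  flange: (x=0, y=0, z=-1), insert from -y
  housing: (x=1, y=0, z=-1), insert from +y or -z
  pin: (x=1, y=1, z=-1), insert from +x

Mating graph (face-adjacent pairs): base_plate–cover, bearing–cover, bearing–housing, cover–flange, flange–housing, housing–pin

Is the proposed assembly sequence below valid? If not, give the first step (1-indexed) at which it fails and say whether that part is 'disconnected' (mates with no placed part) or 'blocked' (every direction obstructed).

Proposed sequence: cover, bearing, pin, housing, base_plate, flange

Invalid at step 3 (disconnected)

1. cover@(0, 0, 0) [-z clear] — {cover}
2. bearing@(1, 0, 0) [-z clear] — {bearing, cover}
3. pin@(1, 1, -1) — no placed neighbour ⇒ disconnected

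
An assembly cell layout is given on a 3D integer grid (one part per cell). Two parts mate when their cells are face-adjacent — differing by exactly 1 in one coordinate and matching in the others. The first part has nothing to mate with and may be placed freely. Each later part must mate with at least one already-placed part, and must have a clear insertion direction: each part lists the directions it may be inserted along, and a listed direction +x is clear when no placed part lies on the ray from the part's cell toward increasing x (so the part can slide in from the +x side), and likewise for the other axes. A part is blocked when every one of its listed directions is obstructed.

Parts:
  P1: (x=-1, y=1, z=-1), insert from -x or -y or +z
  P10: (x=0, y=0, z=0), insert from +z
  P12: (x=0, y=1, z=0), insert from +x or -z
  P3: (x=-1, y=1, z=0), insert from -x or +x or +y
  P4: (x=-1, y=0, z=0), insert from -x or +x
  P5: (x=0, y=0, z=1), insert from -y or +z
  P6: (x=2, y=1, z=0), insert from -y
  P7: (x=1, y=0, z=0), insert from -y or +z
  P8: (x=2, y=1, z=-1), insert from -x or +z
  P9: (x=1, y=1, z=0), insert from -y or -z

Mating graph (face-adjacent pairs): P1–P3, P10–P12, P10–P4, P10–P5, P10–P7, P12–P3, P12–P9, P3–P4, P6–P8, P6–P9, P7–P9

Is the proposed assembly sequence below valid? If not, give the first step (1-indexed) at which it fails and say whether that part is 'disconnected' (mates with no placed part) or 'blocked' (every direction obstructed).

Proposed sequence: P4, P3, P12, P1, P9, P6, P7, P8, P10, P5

Invalid at step 8 (blocked)

1. P4@(-1, 0, 0) [-x clear] — {P4}
2. P3@(-1, 1, 0) [-x clear] — {P3, P4}
3. P12@(0, 1, 0) [+x clear] — {P12, P3, P4}
4. P1@(-1, 1, -1) [-x clear] — {P1, P12, P3, P4}
5. P9@(1, 1, 0) [-y clear] — {P1, P12, P3, P4, P9}
6. P6@(2, 1, 0) [-y clear] — {P1, P12, P3, P4, P6, P9}
7. P7@(1, 0, 0) [-y clear] — {P1, P12, P3, P4, P6, P7, P9}
8. P8@(2, 1, -1) — -x/+z all obstructed ⇒ blocked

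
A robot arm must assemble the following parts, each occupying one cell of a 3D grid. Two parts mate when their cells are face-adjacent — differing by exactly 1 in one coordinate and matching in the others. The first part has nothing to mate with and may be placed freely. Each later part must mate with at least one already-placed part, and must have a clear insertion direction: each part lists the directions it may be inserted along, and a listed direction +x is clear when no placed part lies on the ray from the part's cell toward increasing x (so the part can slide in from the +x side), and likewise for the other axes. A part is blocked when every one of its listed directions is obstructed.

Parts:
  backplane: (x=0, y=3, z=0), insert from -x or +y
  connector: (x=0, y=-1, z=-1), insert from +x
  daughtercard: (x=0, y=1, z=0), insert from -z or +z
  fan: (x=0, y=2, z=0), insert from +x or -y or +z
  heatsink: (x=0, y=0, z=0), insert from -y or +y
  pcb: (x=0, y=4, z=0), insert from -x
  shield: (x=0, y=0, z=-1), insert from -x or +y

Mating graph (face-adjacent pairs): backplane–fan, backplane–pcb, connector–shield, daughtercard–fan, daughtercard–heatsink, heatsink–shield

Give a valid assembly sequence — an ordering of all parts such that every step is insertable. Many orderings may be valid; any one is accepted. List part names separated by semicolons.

heatsink; daughtercard; shield; connector; fan; backplane; pcb

1. heatsink@(0, 0, 0) [-y clear] — {heatsink}
2. daughtercard@(0, 1, 0) [-z clear] — {daughtercard, heatsink}
3. shield@(0, 0, -1) [-x clear] — {daughtercard, heatsink, shield}
4. connector@(0, -1, -1) [+x clear] — {connector, daughtercard, heatsink, shield}
5. fan@(0, 2, 0) [+x clear] — {connector, daughtercard, fan, heatsink, shield}
6. backplane@(0, 3, 0) [-x clear] — {backplane, connector, daughtercard, fan, heatsink, shield}
7. pcb@(0, 4, 0) [-x clear] — {backplane, connector, daughtercard, fan, heatsink, pcb, shield}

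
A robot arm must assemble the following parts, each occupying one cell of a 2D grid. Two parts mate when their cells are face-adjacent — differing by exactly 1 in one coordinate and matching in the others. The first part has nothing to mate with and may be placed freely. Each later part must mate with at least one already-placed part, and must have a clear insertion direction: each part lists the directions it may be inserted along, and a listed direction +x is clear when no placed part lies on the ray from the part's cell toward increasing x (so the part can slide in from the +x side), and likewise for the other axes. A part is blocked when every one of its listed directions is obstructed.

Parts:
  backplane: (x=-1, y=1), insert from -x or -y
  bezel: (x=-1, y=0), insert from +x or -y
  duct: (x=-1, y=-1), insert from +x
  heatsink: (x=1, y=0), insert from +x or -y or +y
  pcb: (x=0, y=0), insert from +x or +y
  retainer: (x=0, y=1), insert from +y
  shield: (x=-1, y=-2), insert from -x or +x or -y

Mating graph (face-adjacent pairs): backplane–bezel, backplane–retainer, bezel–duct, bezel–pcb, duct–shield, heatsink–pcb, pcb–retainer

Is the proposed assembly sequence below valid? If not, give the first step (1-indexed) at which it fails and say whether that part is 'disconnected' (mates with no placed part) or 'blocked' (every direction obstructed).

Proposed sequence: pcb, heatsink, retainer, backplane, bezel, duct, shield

Valid

1. pcb@(0, 0) [+x clear] — {pcb}
2. heatsink@(1, 0) [+x clear] — {heatsink, pcb}
3. retainer@(0, 1) [+y clear] — {heatsink, pcb, retainer}
4. backplane@(-1, 1) [-x clear] — {backplane, heatsink, pcb, retainer}
5. bezel@(-1, 0) [-y clear] — {backplane, bezel, heatsink, pcb, retainer}
6. duct@(-1, -1) [+x clear] — {backplane, bezel, duct, heatsink, pcb, retainer}
7. shield@(-1, -2) [-x clear] — {backplane, bezel, duct, heatsink, pcb, retainer, shield}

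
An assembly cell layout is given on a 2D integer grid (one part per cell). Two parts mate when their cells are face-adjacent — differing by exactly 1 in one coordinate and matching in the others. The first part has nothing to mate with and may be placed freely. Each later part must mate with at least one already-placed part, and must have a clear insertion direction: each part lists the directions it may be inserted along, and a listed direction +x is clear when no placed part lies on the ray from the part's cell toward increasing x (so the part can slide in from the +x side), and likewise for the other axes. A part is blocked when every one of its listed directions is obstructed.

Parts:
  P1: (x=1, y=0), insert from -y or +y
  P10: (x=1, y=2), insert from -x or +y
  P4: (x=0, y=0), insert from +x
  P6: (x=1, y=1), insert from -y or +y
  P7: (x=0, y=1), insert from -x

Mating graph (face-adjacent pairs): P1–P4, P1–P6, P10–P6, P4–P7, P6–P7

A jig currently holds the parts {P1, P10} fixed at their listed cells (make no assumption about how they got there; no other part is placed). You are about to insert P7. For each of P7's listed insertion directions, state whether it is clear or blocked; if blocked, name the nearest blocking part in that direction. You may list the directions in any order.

-x: clear

-x: ray from P7(0, 1) has no placed part ⇒ clear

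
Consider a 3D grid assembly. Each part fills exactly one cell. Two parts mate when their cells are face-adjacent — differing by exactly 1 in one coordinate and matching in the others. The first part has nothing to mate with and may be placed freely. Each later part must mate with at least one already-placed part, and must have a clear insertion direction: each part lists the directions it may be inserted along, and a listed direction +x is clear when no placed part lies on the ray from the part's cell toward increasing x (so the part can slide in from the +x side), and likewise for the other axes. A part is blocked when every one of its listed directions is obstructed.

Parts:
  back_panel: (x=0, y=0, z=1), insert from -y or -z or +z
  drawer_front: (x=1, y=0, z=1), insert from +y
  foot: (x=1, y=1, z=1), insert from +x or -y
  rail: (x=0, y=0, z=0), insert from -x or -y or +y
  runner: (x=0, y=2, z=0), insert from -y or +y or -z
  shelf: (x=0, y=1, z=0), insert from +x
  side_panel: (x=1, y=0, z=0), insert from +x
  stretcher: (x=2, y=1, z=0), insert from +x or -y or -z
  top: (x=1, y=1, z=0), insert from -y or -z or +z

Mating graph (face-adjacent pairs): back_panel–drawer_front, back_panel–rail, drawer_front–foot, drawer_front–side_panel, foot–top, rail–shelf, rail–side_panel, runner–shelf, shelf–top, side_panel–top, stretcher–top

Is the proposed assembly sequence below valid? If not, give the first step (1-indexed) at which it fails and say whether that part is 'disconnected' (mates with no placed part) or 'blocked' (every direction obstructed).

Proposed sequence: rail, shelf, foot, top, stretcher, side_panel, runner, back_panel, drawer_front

1. rail@(0, 0, 0) [-x clear] — {rail}
2. shelf@(0, 1, 0) [+x clear] — {rail, shelf}
3. foot@(1, 1, 1) — no placed neighbour ⇒ disconnected

Invalid at step 3 (disconnected)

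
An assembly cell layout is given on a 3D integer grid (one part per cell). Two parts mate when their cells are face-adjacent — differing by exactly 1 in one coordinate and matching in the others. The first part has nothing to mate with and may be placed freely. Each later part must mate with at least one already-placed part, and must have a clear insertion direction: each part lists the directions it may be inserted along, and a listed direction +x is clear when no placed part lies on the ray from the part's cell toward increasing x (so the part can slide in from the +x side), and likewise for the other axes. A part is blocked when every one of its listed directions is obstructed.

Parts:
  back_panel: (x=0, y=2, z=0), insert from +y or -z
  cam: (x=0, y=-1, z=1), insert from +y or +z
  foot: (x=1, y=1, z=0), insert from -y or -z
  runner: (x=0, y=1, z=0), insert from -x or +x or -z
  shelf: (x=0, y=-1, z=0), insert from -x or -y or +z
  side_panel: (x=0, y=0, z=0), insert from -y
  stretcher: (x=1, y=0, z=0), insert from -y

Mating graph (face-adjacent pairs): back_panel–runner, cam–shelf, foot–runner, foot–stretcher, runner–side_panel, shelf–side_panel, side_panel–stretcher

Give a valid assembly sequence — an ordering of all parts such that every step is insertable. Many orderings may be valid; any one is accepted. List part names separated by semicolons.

foot; stretcher; runner; back_panel; side_panel; shelf; cam

1. foot@(1, 1, 0) [-y clear] — {foot}
2. stretcher@(1, 0, 0) [-y clear] — {foot, stretcher}
3. runner@(0, 1, 0) [-x clear] — {foot, runner, stretcher}
4. back_panel@(0, 2, 0) [+y clear] — {back_panel, foot, runner, stretcher}
5. side_panel@(0, 0, 0) [-y clear] — {back_panel, foot, runner, side_panel, stretcher}
6. shelf@(0, -1, 0) [-x clear] — {back_panel, foot, runner, shelf, side_panel, stretcher}
7. cam@(0, -1, 1) [+y clear] — {back_panel, cam, foot, runner, shelf, side_panel, stretcher}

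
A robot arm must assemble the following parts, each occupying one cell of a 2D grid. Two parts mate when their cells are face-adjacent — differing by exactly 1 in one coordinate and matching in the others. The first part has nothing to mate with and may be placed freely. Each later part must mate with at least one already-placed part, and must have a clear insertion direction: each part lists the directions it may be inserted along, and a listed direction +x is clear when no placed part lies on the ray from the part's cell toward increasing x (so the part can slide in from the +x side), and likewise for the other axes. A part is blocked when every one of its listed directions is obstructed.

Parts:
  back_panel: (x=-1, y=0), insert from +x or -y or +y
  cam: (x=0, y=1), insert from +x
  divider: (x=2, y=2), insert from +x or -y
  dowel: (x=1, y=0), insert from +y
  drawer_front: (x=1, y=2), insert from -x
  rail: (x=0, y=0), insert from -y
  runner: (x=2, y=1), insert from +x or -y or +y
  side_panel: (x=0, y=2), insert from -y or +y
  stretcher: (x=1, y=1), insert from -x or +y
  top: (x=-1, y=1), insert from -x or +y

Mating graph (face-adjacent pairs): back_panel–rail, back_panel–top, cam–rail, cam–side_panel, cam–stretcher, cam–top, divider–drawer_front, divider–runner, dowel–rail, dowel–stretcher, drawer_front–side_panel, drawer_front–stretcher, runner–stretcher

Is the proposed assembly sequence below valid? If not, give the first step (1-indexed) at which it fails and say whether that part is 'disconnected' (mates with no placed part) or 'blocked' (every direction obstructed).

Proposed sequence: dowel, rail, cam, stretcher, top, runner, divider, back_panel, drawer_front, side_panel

1. dowel@(1, 0) [+y clear] — {dowel}
2. rail@(0, 0) [-y clear] — {dowel, rail}
3. cam@(0, 1) [+x clear] — {cam, dowel, rail}
4. stretcher@(1, 1) [+y clear] — {cam, dowel, rail, stretcher}
5. top@(-1, 1) [-x clear] — {cam, dowel, rail, stretcher, top}
6. runner@(2, 1) [+x clear] — {cam, dowel, rail, runner, stretcher, top}
7. divider@(2, 2) [+x clear] — {cam, divider, dowel, rail, runner, stretcher, top}
8. back_panel@(-1, 0) [-y clear] — {back_panel, cam, divider, dowel, rail, runner, stretcher, top}
9. drawer_front@(1, 2) [-x clear] — {back_panel, cam, divider, dowel, drawer_front, rail, runner, stretcher, top}
10. side_panel@(0, 2) [+y clear] — {back_panel, cam, divider, dowel, drawer_front, rail, runner, side_panel, stretcher, top}

Valid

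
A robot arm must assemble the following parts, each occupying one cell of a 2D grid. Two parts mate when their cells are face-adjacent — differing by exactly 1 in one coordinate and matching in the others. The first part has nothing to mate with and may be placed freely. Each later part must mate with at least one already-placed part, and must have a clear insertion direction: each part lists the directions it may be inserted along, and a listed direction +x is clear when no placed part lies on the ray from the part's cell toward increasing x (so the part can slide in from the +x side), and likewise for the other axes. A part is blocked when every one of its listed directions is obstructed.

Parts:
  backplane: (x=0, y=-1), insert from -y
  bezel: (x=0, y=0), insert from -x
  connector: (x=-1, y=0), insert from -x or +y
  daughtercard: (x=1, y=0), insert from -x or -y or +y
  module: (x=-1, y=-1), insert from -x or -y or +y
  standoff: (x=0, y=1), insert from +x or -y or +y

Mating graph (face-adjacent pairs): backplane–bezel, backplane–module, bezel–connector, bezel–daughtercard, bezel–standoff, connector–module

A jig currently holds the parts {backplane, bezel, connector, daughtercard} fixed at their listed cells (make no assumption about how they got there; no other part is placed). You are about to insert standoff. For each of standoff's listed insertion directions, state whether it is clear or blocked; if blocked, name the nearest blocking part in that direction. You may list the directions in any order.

+x: ray from standoff(0, 1) has no placed part ⇒ clear
-y: nearest on ray is bezel@(0, 0) ⇒ blocked
+y: ray from standoff(0, 1) has no placed part ⇒ clear

+x: clear; +y: clear; -y: blocked by bezel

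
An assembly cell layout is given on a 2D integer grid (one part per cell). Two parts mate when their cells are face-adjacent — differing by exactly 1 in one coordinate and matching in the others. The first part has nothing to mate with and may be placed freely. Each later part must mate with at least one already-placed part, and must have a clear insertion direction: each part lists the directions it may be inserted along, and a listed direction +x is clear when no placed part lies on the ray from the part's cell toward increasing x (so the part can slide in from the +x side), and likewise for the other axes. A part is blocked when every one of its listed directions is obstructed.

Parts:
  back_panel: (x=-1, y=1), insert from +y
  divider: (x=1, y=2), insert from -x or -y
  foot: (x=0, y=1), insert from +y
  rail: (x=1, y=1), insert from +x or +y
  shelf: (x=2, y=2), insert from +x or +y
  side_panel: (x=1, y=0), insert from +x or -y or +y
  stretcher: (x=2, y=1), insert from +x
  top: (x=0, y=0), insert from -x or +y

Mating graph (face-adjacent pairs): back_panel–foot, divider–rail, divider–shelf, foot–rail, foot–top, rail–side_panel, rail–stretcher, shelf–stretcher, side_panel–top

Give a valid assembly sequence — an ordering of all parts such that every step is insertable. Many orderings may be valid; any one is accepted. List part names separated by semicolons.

1. side_panel@(1, 0) [+x clear] — {side_panel}
2. top@(0, 0) [-x clear] — {side_panel, top}
3. foot@(0, 1) [+y clear] — {foot, side_panel, top}
4. back_panel@(-1, 1) [+y clear] — {back_panel, foot, side_panel, top}
5. rail@(1, 1) [+x clear] — {back_panel, foot, rail, side_panel, top}
6. stretcher@(2, 1) [+x clear] — {back_panel, foot, rail, side_panel, stretcher, top}
7. shelf@(2, 2) [+x clear] — {back_panel, foot, rail, shelf, side_panel, stretcher, top}
8. divider@(1, 2) [-x clear] — {back_panel, divider, foot, rail, shelf, side_panel, stretcher, top}

side_panel; top; foot; back_panel; rail; stretcher; shelf; divider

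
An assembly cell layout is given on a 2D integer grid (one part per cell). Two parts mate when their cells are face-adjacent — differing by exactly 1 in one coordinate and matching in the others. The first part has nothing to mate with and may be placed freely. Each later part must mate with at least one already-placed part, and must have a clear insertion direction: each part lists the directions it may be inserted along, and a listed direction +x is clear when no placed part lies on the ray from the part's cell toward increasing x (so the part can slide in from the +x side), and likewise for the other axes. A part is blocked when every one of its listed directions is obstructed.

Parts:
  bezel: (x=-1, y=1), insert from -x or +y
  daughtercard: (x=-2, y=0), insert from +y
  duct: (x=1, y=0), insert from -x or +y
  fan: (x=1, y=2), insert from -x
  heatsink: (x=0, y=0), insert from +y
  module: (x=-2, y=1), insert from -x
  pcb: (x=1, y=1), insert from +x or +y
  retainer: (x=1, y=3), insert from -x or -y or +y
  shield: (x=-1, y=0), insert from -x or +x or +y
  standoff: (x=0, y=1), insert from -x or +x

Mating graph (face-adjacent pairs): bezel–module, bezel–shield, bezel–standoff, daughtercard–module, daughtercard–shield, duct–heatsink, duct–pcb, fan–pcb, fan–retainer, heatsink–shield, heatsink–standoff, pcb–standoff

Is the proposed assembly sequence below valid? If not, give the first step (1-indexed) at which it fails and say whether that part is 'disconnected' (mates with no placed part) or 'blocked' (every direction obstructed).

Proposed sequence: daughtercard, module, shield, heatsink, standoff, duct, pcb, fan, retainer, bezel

Valid

1. daughtercard@(-2, 0) [+y clear] — {daughtercard}
2. module@(-2, 1) [-x clear] — {daughtercard, module}
3. shield@(-1, 0) [+x clear] — {daughtercard, module, shield}
4. heatsink@(0, 0) [+y clear] — {daughtercard, heatsink, module, shield}
5. standoff@(0, 1) [+x clear] — {daughtercard, heatsink, module, shield, standoff}
6. duct@(1, 0) [+y clear] — {daughtercard, duct, heatsink, module, shield, standoff}
7. pcb@(1, 1) [+x clear] — {daughtercard, duct, heatsink, module, pcb, shield, standoff}
8. fan@(1, 2) [-x clear] — {daughtercard, duct, fan, heatsink, module, pcb, shield, standoff}
9. retainer@(1, 3) [-x clear] — {daughtercard, duct, fan, heatsink, module, pcb, retainer, shield, standoff}
10. bezel@(-1, 1) [+y clear] — {bezel, daughtercard, duct, fan, heatsink, module, pcb, retainer, shield, standoff}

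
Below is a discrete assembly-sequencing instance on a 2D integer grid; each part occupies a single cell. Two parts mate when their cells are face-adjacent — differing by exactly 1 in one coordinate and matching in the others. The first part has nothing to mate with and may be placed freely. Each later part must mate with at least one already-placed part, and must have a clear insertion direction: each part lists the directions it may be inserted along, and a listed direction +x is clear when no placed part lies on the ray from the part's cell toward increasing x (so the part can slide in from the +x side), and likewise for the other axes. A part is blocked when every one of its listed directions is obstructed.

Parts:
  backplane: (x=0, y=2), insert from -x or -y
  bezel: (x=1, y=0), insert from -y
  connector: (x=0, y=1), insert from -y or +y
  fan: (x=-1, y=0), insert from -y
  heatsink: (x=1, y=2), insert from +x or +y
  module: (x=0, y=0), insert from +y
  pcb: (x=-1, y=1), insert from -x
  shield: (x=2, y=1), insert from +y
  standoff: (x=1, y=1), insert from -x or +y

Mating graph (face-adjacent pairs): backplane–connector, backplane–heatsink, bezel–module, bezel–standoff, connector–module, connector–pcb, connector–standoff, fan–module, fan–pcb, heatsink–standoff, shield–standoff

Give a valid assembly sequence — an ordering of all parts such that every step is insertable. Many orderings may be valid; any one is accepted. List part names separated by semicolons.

heatsink; standoff; bezel; module; fan; pcb; connector; backplane; shield

1. heatsink@(1, 2) [+x clear] — {heatsink}
2. standoff@(1, 1) [-x clear] — {heatsink, standoff}
3. bezel@(1, 0) [-y clear] — {bezel, heatsink, standoff}
4. module@(0, 0) [+y clear] — {bezel, heatsink, module, standoff}
5. fan@(-1, 0) [-y clear] — {bezel, fan, heatsink, module, standoff}
6. pcb@(-1, 1) [-x clear] — {bezel, fan, heatsink, module, pcb, standoff}
7. connector@(0, 1) [+y clear] — {bezel, connector, fan, heatsink, module, pcb, standoff}
8. backplane@(0, 2) [-x clear] — {backplane, bezel, connector, fan, heatsink, module, pcb, standoff}
9. shield@(2, 1) [+y clear] — {backplane, bezel, connector, fan, heatsink, module, pcb, shield, standoff}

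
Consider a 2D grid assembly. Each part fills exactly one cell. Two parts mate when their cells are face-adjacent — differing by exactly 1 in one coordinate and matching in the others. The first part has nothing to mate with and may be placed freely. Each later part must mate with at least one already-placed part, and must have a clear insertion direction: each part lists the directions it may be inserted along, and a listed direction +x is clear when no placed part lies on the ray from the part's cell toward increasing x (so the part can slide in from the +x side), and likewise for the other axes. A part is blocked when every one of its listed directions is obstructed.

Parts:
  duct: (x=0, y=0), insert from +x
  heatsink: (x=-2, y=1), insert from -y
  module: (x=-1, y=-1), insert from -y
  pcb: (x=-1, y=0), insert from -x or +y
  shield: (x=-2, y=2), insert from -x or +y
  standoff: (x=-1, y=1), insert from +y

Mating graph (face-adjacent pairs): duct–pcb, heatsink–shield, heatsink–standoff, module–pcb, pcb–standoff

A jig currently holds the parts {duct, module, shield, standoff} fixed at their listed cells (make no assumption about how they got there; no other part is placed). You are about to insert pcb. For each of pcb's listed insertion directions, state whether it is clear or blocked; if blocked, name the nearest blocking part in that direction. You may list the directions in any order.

-x: ray from pcb(-1, 0) has no placed part ⇒ clear
+y: nearest on ray is standoff@(-1, 1) ⇒ blocked

+y: blocked by standoff; -x: clear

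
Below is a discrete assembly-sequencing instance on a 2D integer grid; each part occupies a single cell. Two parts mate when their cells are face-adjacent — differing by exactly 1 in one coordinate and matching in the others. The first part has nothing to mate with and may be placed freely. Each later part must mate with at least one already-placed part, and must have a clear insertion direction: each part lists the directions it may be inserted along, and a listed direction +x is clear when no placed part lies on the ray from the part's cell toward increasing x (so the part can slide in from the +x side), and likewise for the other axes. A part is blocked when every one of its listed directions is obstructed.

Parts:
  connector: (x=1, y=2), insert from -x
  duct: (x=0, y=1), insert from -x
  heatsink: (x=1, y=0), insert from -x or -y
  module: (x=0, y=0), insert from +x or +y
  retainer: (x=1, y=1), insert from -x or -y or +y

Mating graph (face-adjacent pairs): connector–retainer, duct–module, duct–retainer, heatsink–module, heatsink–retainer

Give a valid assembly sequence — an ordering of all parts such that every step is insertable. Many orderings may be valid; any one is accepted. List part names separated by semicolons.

1. heatsink@(1, 0) [-x clear] — {heatsink}
2. retainer@(1, 1) [-x clear] — {heatsink, retainer}
3. connector@(1, 2) [-x clear] — {connector, heatsink, retainer}
4. module@(0, 0) [+y clear] — {connector, heatsink, module, retainer}
5. duct@(0, 1) [-x clear] — {connector, duct, heatsink, module, retainer}

heatsink; retainer; connector; module; duct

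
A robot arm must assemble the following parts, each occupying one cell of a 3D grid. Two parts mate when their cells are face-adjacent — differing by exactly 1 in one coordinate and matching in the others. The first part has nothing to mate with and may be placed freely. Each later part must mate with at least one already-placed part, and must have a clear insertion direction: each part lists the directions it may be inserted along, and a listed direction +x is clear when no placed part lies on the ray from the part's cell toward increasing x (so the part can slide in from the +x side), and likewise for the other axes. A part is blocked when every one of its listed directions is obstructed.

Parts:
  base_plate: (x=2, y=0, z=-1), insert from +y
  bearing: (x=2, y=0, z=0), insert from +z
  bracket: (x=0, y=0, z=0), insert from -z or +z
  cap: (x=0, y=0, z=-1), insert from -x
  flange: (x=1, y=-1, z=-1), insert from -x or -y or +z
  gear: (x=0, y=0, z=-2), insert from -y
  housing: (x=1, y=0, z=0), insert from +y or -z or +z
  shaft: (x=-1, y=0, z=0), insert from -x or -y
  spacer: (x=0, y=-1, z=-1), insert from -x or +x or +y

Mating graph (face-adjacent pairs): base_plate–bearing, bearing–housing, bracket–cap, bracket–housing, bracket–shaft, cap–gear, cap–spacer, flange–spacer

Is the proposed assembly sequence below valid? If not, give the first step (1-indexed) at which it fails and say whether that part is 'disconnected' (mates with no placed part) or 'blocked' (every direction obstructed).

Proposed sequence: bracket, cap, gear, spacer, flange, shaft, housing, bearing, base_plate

1. bracket@(0, 0, 0) [-z clear] — {bracket}
2. cap@(0, 0, -1) [-x clear] — {bracket, cap}
3. gear@(0, 0, -2) [-y clear] — {bracket, cap, gear}
4. spacer@(0, -1, -1) [-x clear] — {bracket, cap, gear, spacer}
5. flange@(1, -1, -1) [-y clear] — {bracket, cap, flange, gear, spacer}
6. shaft@(-1, 0, 0) [-x clear] — {bracket, cap, flange, gear, shaft, spacer}
7. housing@(1, 0, 0) [+y clear] — {bracket, cap, flange, gear, housing, shaft, spacer}
8. bearing@(2, 0, 0) [+z clear] — {bearing, bracket, cap, flange, gear, housing, shaft, spacer}
9. base_plate@(2, 0, -1) [+y clear] — {base_plate, bearing, bracket, cap, flange, gear, housing, shaft, spacer}

Valid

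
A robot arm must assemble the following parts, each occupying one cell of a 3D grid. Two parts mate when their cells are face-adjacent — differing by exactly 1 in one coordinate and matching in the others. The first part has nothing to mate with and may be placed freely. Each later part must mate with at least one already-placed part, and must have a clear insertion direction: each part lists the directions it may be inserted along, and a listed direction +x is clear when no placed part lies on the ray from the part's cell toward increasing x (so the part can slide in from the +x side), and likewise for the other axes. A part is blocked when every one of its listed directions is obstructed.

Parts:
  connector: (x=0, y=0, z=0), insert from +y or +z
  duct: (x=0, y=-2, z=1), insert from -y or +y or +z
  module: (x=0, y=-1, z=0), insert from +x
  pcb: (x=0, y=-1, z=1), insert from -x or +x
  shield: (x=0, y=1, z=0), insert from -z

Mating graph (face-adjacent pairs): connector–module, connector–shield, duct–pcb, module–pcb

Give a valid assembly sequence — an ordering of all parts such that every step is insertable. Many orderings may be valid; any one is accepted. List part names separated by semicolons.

1. pcb@(0, -1, 1) [-x clear] — {pcb}
2. duct@(0, -2, 1) [-y clear] — {duct, pcb}
3. module@(0, -1, 0) [+x clear] — {duct, module, pcb}
4. connector@(0, 0, 0) [+y clear] — {connector, duct, module, pcb}
5. shield@(0, 1, 0) [-z clear] — {connector, duct, module, pcb, shield}

pcb; duct; module; connector; shield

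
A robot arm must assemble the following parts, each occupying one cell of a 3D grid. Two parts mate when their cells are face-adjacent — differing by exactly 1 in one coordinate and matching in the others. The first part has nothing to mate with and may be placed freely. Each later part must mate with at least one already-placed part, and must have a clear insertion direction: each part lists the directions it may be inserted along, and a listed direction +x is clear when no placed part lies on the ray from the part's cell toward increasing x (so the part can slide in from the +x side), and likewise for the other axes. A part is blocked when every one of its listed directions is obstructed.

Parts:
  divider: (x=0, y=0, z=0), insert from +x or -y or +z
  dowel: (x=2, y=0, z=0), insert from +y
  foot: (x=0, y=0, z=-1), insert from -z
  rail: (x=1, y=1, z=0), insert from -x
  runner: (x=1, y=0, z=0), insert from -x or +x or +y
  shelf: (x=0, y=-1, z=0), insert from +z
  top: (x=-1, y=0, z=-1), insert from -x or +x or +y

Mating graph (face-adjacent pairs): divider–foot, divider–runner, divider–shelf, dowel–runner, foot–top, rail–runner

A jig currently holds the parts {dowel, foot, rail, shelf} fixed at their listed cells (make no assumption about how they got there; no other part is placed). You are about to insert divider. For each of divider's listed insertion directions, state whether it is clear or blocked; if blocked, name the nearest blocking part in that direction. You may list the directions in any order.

+x: blocked by dowel; +z: clear; -y: blocked by shelf

+x: nearest on ray is dowel@(2, 0, 0) ⇒ blocked
-y: nearest on ray is shelf@(0, -1, 0) ⇒ blocked
+z: ray from divider(0, 0, 0) has no placed part ⇒ clear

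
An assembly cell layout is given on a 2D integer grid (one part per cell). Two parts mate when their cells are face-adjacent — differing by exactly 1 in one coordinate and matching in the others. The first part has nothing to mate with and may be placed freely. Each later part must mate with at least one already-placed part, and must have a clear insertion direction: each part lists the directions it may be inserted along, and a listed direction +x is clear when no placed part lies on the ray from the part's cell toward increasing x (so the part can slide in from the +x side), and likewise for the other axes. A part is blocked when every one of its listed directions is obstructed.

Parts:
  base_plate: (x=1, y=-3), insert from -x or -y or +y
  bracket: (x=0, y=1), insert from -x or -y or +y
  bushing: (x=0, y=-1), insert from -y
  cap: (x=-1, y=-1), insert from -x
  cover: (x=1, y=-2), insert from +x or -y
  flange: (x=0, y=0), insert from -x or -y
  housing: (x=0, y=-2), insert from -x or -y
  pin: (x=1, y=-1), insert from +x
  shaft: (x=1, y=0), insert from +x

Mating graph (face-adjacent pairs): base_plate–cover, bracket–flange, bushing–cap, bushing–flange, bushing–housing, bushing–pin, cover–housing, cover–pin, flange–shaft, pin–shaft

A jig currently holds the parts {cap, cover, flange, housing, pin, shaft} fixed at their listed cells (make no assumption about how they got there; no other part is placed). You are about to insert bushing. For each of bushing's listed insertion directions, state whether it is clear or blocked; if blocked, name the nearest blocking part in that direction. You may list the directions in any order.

-y: nearest on ray is housing@(0, -2) ⇒ blocked

-y: blocked by housing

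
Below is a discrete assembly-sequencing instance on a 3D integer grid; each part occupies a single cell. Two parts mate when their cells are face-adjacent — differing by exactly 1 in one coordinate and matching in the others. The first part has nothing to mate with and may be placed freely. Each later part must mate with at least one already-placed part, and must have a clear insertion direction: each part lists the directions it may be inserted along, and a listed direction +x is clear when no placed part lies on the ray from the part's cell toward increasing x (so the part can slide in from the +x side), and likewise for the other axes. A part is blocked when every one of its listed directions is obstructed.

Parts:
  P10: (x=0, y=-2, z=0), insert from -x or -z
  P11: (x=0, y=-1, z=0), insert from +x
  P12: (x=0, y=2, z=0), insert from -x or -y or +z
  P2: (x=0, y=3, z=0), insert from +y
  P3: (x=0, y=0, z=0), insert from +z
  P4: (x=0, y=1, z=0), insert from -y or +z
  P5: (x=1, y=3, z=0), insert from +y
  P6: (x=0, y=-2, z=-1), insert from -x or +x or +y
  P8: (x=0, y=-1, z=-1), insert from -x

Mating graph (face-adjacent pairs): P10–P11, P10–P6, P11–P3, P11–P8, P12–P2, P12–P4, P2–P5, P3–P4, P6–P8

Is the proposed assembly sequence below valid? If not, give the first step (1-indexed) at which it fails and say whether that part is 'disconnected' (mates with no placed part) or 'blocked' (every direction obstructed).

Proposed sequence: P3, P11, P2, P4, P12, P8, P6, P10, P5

Invalid at step 3 (disconnected)

1. P3@(0, 0, 0) [+z clear] — {P3}
2. P11@(0, -1, 0) [+x clear] — {P11, P3}
3. P2@(0, 3, 0) — no placed neighbour ⇒ disconnected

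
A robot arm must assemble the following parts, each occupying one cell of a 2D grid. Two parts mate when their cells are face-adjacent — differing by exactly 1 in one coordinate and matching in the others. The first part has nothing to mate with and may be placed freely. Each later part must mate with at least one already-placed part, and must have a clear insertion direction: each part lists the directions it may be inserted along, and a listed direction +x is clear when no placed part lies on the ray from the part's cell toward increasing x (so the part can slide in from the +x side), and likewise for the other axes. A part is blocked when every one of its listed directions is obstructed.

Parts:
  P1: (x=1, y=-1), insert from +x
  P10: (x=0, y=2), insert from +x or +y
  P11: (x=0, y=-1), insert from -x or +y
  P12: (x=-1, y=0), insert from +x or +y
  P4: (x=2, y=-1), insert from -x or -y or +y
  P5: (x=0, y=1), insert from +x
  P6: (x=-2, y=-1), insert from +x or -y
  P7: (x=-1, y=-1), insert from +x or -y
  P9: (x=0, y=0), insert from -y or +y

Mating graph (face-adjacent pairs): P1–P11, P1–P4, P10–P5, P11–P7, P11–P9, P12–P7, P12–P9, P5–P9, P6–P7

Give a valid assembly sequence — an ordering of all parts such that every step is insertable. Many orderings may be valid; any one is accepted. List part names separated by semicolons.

1. P10@(0, 2) [+x clear] — {P10}
2. P5@(0, 1) [+x clear] — {P10, P5}
3. P9@(0, 0) [-y clear] — {P10, P5, P9}
4. P12@(-1, 0) [+y clear] — {P10, P12, P5, P9}
5. P11@(0, -1) [-x clear] — {P10, P11, P12, P5, P9}
6. P1@(1, -1) [+x clear] — {P1, P10, P11, P12, P5, P9}
7. P4@(2, -1) [-y clear] — {P1, P10, P11, P12, P4, P5, P9}
8. P7@(-1, -1) [-y clear] — {P1, P10, P11, P12, P4, P5, P7, P9}
9. P6@(-2, -1) [-y clear] — {P1, P10, P11, P12, P4, P5, P6, P7, P9}

P10; P5; P9; P12; P11; P1; P4; P7; P6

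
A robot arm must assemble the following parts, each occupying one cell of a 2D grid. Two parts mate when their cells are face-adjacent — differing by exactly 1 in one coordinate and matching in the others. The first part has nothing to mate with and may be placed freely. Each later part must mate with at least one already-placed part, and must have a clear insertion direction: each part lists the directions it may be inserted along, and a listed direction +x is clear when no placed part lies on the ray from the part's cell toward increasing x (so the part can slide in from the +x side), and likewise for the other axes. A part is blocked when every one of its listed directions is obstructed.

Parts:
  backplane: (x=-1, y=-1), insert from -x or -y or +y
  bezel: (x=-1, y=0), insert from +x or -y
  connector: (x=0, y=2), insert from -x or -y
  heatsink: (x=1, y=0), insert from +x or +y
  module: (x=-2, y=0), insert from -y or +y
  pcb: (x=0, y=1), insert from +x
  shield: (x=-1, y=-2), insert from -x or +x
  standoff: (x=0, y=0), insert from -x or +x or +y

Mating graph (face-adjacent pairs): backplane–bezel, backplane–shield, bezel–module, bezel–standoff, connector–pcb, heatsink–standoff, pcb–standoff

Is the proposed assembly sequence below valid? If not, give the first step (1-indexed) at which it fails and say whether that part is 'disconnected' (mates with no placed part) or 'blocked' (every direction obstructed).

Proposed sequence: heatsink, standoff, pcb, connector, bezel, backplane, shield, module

1. heatsink@(1, 0) [+x clear] — {heatsink}
2. standoff@(0, 0) [-x clear] — {heatsink, standoff}
3. pcb@(0, 1) [+x clear] — {heatsink, pcb, standoff}
4. connector@(0, 2) [-x clear] — {connector, heatsink, pcb, standoff}
5. bezel@(-1, 0) [-y clear] — {bezel, connector, heatsink, pcb, standoff}
6. backplane@(-1, -1) [-x clear] — {backplane, bezel, connector, heatsink, pcb, standoff}
7. shield@(-1, -2) [-x clear] — {backplane, bezel, connector, heatsink, pcb, shield, standoff}
8. module@(-2, 0) [-y clear] — {backplane, bezel, connector, heatsink, module, pcb, shield, standoff}

Valid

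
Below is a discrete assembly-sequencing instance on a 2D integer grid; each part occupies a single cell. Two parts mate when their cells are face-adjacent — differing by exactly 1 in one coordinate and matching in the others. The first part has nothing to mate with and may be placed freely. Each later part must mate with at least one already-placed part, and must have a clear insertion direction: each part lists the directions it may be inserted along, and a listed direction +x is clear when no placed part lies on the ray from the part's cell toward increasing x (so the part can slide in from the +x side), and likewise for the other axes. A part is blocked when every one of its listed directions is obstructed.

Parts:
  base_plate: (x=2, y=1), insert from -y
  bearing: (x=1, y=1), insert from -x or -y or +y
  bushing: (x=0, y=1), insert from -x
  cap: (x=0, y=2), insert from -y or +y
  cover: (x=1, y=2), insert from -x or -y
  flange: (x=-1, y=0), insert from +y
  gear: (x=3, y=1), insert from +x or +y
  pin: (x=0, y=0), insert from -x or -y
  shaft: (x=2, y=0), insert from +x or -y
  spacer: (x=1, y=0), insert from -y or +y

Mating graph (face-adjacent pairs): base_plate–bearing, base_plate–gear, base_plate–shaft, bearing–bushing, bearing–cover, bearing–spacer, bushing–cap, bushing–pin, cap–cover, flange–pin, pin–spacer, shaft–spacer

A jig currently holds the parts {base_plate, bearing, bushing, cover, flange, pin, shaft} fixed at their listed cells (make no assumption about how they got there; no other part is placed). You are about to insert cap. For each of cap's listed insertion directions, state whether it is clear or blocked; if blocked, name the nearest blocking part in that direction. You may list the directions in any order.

+y: clear; -y: blocked by bushing

-y: nearest on ray is bushing@(0, 1) ⇒ blocked
+y: ray from cap(0, 2) has no placed part ⇒ clear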